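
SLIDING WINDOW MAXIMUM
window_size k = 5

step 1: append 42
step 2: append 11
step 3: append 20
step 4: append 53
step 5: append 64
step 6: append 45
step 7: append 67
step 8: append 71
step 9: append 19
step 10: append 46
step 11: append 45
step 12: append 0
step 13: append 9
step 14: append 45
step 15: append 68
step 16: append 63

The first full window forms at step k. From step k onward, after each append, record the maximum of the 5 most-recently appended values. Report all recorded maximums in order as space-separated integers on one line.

Answer: 64 64 67 71 71 71 71 71 46 46 68 68

Derivation:
step 1: append 42 -> window=[42] (not full yet)
step 2: append 11 -> window=[42, 11] (not full yet)
step 3: append 20 -> window=[42, 11, 20] (not full yet)
step 4: append 53 -> window=[42, 11, 20, 53] (not full yet)
step 5: append 64 -> window=[42, 11, 20, 53, 64] -> max=64
step 6: append 45 -> window=[11, 20, 53, 64, 45] -> max=64
step 7: append 67 -> window=[20, 53, 64, 45, 67] -> max=67
step 8: append 71 -> window=[53, 64, 45, 67, 71] -> max=71
step 9: append 19 -> window=[64, 45, 67, 71, 19] -> max=71
step 10: append 46 -> window=[45, 67, 71, 19, 46] -> max=71
step 11: append 45 -> window=[67, 71, 19, 46, 45] -> max=71
step 12: append 0 -> window=[71, 19, 46, 45, 0] -> max=71
step 13: append 9 -> window=[19, 46, 45, 0, 9] -> max=46
step 14: append 45 -> window=[46, 45, 0, 9, 45] -> max=46
step 15: append 68 -> window=[45, 0, 9, 45, 68] -> max=68
step 16: append 63 -> window=[0, 9, 45, 68, 63] -> max=68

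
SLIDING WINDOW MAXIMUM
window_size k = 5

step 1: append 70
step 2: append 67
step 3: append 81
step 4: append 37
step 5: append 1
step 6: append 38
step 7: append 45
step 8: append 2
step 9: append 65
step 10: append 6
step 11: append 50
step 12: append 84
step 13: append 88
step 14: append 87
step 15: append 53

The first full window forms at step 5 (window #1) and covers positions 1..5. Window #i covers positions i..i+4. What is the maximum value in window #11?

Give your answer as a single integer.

step 1: append 70 -> window=[70] (not full yet)
step 2: append 67 -> window=[70, 67] (not full yet)
step 3: append 81 -> window=[70, 67, 81] (not full yet)
step 4: append 37 -> window=[70, 67, 81, 37] (not full yet)
step 5: append 1 -> window=[70, 67, 81, 37, 1] -> max=81
step 6: append 38 -> window=[67, 81, 37, 1, 38] -> max=81
step 7: append 45 -> window=[81, 37, 1, 38, 45] -> max=81
step 8: append 2 -> window=[37, 1, 38, 45, 2] -> max=45
step 9: append 65 -> window=[1, 38, 45, 2, 65] -> max=65
step 10: append 6 -> window=[38, 45, 2, 65, 6] -> max=65
step 11: append 50 -> window=[45, 2, 65, 6, 50] -> max=65
step 12: append 84 -> window=[2, 65, 6, 50, 84] -> max=84
step 13: append 88 -> window=[65, 6, 50, 84, 88] -> max=88
step 14: append 87 -> window=[6, 50, 84, 88, 87] -> max=88
step 15: append 53 -> window=[50, 84, 88, 87, 53] -> max=88
Window #11 max = 88

Answer: 88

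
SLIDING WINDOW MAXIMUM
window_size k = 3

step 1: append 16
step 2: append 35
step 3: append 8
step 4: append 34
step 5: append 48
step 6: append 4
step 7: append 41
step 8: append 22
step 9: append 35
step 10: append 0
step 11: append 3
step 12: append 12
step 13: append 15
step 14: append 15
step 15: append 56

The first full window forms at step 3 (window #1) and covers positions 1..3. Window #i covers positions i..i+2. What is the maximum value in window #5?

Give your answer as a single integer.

Answer: 48

Derivation:
step 1: append 16 -> window=[16] (not full yet)
step 2: append 35 -> window=[16, 35] (not full yet)
step 3: append 8 -> window=[16, 35, 8] -> max=35
step 4: append 34 -> window=[35, 8, 34] -> max=35
step 5: append 48 -> window=[8, 34, 48] -> max=48
step 6: append 4 -> window=[34, 48, 4] -> max=48
step 7: append 41 -> window=[48, 4, 41] -> max=48
Window #5 max = 48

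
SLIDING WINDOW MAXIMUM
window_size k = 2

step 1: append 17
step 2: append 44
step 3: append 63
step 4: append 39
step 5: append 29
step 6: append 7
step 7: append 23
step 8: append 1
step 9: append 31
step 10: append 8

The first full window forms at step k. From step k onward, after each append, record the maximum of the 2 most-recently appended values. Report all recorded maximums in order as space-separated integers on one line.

Answer: 44 63 63 39 29 23 23 31 31

Derivation:
step 1: append 17 -> window=[17] (not full yet)
step 2: append 44 -> window=[17, 44] -> max=44
step 3: append 63 -> window=[44, 63] -> max=63
step 4: append 39 -> window=[63, 39] -> max=63
step 5: append 29 -> window=[39, 29] -> max=39
step 6: append 7 -> window=[29, 7] -> max=29
step 7: append 23 -> window=[7, 23] -> max=23
step 8: append 1 -> window=[23, 1] -> max=23
step 9: append 31 -> window=[1, 31] -> max=31
step 10: append 8 -> window=[31, 8] -> max=31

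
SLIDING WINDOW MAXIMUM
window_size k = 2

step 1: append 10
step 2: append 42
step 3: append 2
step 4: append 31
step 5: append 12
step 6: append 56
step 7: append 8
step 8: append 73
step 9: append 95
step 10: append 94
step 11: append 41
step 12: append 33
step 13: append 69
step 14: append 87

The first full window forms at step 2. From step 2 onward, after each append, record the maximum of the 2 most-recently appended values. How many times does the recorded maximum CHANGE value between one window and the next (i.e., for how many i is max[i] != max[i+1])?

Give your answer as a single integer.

step 1: append 10 -> window=[10] (not full yet)
step 2: append 42 -> window=[10, 42] -> max=42
step 3: append 2 -> window=[42, 2] -> max=42
step 4: append 31 -> window=[2, 31] -> max=31
step 5: append 12 -> window=[31, 12] -> max=31
step 6: append 56 -> window=[12, 56] -> max=56
step 7: append 8 -> window=[56, 8] -> max=56
step 8: append 73 -> window=[8, 73] -> max=73
step 9: append 95 -> window=[73, 95] -> max=95
step 10: append 94 -> window=[95, 94] -> max=95
step 11: append 41 -> window=[94, 41] -> max=94
step 12: append 33 -> window=[41, 33] -> max=41
step 13: append 69 -> window=[33, 69] -> max=69
step 14: append 87 -> window=[69, 87] -> max=87
Recorded maximums: 42 42 31 31 56 56 73 95 95 94 41 69 87
Changes between consecutive maximums: 8

Answer: 8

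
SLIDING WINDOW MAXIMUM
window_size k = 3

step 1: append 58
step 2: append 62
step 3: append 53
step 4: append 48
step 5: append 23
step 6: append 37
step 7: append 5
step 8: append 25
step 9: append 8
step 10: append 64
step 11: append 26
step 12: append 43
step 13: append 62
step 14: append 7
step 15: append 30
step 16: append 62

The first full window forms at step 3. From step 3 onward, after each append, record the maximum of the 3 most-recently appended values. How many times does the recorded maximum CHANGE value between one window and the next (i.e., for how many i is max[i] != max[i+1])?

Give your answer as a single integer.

Answer: 6

Derivation:
step 1: append 58 -> window=[58] (not full yet)
step 2: append 62 -> window=[58, 62] (not full yet)
step 3: append 53 -> window=[58, 62, 53] -> max=62
step 4: append 48 -> window=[62, 53, 48] -> max=62
step 5: append 23 -> window=[53, 48, 23] -> max=53
step 6: append 37 -> window=[48, 23, 37] -> max=48
step 7: append 5 -> window=[23, 37, 5] -> max=37
step 8: append 25 -> window=[37, 5, 25] -> max=37
step 9: append 8 -> window=[5, 25, 8] -> max=25
step 10: append 64 -> window=[25, 8, 64] -> max=64
step 11: append 26 -> window=[8, 64, 26] -> max=64
step 12: append 43 -> window=[64, 26, 43] -> max=64
step 13: append 62 -> window=[26, 43, 62] -> max=62
step 14: append 7 -> window=[43, 62, 7] -> max=62
step 15: append 30 -> window=[62, 7, 30] -> max=62
step 16: append 62 -> window=[7, 30, 62] -> max=62
Recorded maximums: 62 62 53 48 37 37 25 64 64 64 62 62 62 62
Changes between consecutive maximums: 6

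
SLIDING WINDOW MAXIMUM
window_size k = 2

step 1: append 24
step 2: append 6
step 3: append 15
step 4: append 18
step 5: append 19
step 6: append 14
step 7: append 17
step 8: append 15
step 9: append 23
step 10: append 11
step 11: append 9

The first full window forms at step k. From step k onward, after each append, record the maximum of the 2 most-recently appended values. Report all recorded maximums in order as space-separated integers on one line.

step 1: append 24 -> window=[24] (not full yet)
step 2: append 6 -> window=[24, 6] -> max=24
step 3: append 15 -> window=[6, 15] -> max=15
step 4: append 18 -> window=[15, 18] -> max=18
step 5: append 19 -> window=[18, 19] -> max=19
step 6: append 14 -> window=[19, 14] -> max=19
step 7: append 17 -> window=[14, 17] -> max=17
step 8: append 15 -> window=[17, 15] -> max=17
step 9: append 23 -> window=[15, 23] -> max=23
step 10: append 11 -> window=[23, 11] -> max=23
step 11: append 9 -> window=[11, 9] -> max=11

Answer: 24 15 18 19 19 17 17 23 23 11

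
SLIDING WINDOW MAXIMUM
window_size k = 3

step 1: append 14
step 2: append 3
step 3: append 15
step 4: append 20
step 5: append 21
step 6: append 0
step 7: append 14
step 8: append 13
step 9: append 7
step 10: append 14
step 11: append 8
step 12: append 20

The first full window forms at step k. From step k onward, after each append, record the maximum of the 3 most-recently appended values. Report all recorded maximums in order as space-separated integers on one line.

Answer: 15 20 21 21 21 14 14 14 14 20

Derivation:
step 1: append 14 -> window=[14] (not full yet)
step 2: append 3 -> window=[14, 3] (not full yet)
step 3: append 15 -> window=[14, 3, 15] -> max=15
step 4: append 20 -> window=[3, 15, 20] -> max=20
step 5: append 21 -> window=[15, 20, 21] -> max=21
step 6: append 0 -> window=[20, 21, 0] -> max=21
step 7: append 14 -> window=[21, 0, 14] -> max=21
step 8: append 13 -> window=[0, 14, 13] -> max=14
step 9: append 7 -> window=[14, 13, 7] -> max=14
step 10: append 14 -> window=[13, 7, 14] -> max=14
step 11: append 8 -> window=[7, 14, 8] -> max=14
step 12: append 20 -> window=[14, 8, 20] -> max=20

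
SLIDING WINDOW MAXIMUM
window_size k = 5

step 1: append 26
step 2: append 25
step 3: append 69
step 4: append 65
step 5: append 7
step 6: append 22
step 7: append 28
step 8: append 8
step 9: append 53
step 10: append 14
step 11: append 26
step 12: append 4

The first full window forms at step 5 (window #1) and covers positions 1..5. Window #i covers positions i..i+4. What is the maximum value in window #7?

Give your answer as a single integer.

step 1: append 26 -> window=[26] (not full yet)
step 2: append 25 -> window=[26, 25] (not full yet)
step 3: append 69 -> window=[26, 25, 69] (not full yet)
step 4: append 65 -> window=[26, 25, 69, 65] (not full yet)
step 5: append 7 -> window=[26, 25, 69, 65, 7] -> max=69
step 6: append 22 -> window=[25, 69, 65, 7, 22] -> max=69
step 7: append 28 -> window=[69, 65, 7, 22, 28] -> max=69
step 8: append 8 -> window=[65, 7, 22, 28, 8] -> max=65
step 9: append 53 -> window=[7, 22, 28, 8, 53] -> max=53
step 10: append 14 -> window=[22, 28, 8, 53, 14] -> max=53
step 11: append 26 -> window=[28, 8, 53, 14, 26] -> max=53
Window #7 max = 53

Answer: 53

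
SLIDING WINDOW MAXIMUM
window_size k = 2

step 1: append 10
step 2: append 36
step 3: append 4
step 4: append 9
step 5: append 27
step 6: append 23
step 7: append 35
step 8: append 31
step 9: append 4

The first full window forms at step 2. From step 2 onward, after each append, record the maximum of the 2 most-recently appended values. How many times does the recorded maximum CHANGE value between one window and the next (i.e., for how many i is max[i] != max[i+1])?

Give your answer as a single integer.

Answer: 4

Derivation:
step 1: append 10 -> window=[10] (not full yet)
step 2: append 36 -> window=[10, 36] -> max=36
step 3: append 4 -> window=[36, 4] -> max=36
step 4: append 9 -> window=[4, 9] -> max=9
step 5: append 27 -> window=[9, 27] -> max=27
step 6: append 23 -> window=[27, 23] -> max=27
step 7: append 35 -> window=[23, 35] -> max=35
step 8: append 31 -> window=[35, 31] -> max=35
step 9: append 4 -> window=[31, 4] -> max=31
Recorded maximums: 36 36 9 27 27 35 35 31
Changes between consecutive maximums: 4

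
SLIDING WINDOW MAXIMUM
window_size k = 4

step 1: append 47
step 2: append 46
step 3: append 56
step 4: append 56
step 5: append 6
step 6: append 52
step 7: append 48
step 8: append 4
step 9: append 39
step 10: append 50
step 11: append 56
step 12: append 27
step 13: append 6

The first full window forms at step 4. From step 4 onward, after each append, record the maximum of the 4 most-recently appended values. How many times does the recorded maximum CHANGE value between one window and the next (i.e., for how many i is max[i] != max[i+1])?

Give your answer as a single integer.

step 1: append 47 -> window=[47] (not full yet)
step 2: append 46 -> window=[47, 46] (not full yet)
step 3: append 56 -> window=[47, 46, 56] (not full yet)
step 4: append 56 -> window=[47, 46, 56, 56] -> max=56
step 5: append 6 -> window=[46, 56, 56, 6] -> max=56
step 6: append 52 -> window=[56, 56, 6, 52] -> max=56
step 7: append 48 -> window=[56, 6, 52, 48] -> max=56
step 8: append 4 -> window=[6, 52, 48, 4] -> max=52
step 9: append 39 -> window=[52, 48, 4, 39] -> max=52
step 10: append 50 -> window=[48, 4, 39, 50] -> max=50
step 11: append 56 -> window=[4, 39, 50, 56] -> max=56
step 12: append 27 -> window=[39, 50, 56, 27] -> max=56
step 13: append 6 -> window=[50, 56, 27, 6] -> max=56
Recorded maximums: 56 56 56 56 52 52 50 56 56 56
Changes between consecutive maximums: 3

Answer: 3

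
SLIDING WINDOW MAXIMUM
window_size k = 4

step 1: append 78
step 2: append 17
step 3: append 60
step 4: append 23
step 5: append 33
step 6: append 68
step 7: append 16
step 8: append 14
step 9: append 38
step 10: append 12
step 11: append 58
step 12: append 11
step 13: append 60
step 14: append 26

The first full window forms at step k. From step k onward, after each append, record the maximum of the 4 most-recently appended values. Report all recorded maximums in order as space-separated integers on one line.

Answer: 78 60 68 68 68 68 38 58 58 60 60

Derivation:
step 1: append 78 -> window=[78] (not full yet)
step 2: append 17 -> window=[78, 17] (not full yet)
step 3: append 60 -> window=[78, 17, 60] (not full yet)
step 4: append 23 -> window=[78, 17, 60, 23] -> max=78
step 5: append 33 -> window=[17, 60, 23, 33] -> max=60
step 6: append 68 -> window=[60, 23, 33, 68] -> max=68
step 7: append 16 -> window=[23, 33, 68, 16] -> max=68
step 8: append 14 -> window=[33, 68, 16, 14] -> max=68
step 9: append 38 -> window=[68, 16, 14, 38] -> max=68
step 10: append 12 -> window=[16, 14, 38, 12] -> max=38
step 11: append 58 -> window=[14, 38, 12, 58] -> max=58
step 12: append 11 -> window=[38, 12, 58, 11] -> max=58
step 13: append 60 -> window=[12, 58, 11, 60] -> max=60
step 14: append 26 -> window=[58, 11, 60, 26] -> max=60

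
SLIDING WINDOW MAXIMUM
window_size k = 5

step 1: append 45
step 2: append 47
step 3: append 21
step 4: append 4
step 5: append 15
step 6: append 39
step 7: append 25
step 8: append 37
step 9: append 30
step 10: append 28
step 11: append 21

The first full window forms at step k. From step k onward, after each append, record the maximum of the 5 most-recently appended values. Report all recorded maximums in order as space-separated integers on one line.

step 1: append 45 -> window=[45] (not full yet)
step 2: append 47 -> window=[45, 47] (not full yet)
step 3: append 21 -> window=[45, 47, 21] (not full yet)
step 4: append 4 -> window=[45, 47, 21, 4] (not full yet)
step 5: append 15 -> window=[45, 47, 21, 4, 15] -> max=47
step 6: append 39 -> window=[47, 21, 4, 15, 39] -> max=47
step 7: append 25 -> window=[21, 4, 15, 39, 25] -> max=39
step 8: append 37 -> window=[4, 15, 39, 25, 37] -> max=39
step 9: append 30 -> window=[15, 39, 25, 37, 30] -> max=39
step 10: append 28 -> window=[39, 25, 37, 30, 28] -> max=39
step 11: append 21 -> window=[25, 37, 30, 28, 21] -> max=37

Answer: 47 47 39 39 39 39 37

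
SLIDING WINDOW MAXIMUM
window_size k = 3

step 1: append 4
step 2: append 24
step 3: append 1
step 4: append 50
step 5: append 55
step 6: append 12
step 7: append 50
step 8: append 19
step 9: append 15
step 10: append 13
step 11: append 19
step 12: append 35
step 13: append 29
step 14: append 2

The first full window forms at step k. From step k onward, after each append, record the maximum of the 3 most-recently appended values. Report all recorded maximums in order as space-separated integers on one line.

step 1: append 4 -> window=[4] (not full yet)
step 2: append 24 -> window=[4, 24] (not full yet)
step 3: append 1 -> window=[4, 24, 1] -> max=24
step 4: append 50 -> window=[24, 1, 50] -> max=50
step 5: append 55 -> window=[1, 50, 55] -> max=55
step 6: append 12 -> window=[50, 55, 12] -> max=55
step 7: append 50 -> window=[55, 12, 50] -> max=55
step 8: append 19 -> window=[12, 50, 19] -> max=50
step 9: append 15 -> window=[50, 19, 15] -> max=50
step 10: append 13 -> window=[19, 15, 13] -> max=19
step 11: append 19 -> window=[15, 13, 19] -> max=19
step 12: append 35 -> window=[13, 19, 35] -> max=35
step 13: append 29 -> window=[19, 35, 29] -> max=35
step 14: append 2 -> window=[35, 29, 2] -> max=35

Answer: 24 50 55 55 55 50 50 19 19 35 35 35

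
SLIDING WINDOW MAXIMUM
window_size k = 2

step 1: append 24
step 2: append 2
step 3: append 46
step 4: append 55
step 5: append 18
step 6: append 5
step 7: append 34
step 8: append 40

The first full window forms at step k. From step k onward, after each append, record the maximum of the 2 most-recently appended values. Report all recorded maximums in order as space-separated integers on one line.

Answer: 24 46 55 55 18 34 40

Derivation:
step 1: append 24 -> window=[24] (not full yet)
step 2: append 2 -> window=[24, 2] -> max=24
step 3: append 46 -> window=[2, 46] -> max=46
step 4: append 55 -> window=[46, 55] -> max=55
step 5: append 18 -> window=[55, 18] -> max=55
step 6: append 5 -> window=[18, 5] -> max=18
step 7: append 34 -> window=[5, 34] -> max=34
step 8: append 40 -> window=[34, 40] -> max=40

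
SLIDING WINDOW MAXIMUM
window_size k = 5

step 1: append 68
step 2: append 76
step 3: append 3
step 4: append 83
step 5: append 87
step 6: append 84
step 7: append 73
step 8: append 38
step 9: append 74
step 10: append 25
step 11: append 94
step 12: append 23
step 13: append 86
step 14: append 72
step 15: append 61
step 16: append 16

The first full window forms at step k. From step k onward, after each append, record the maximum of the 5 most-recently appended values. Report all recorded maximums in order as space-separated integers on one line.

step 1: append 68 -> window=[68] (not full yet)
step 2: append 76 -> window=[68, 76] (not full yet)
step 3: append 3 -> window=[68, 76, 3] (not full yet)
step 4: append 83 -> window=[68, 76, 3, 83] (not full yet)
step 5: append 87 -> window=[68, 76, 3, 83, 87] -> max=87
step 6: append 84 -> window=[76, 3, 83, 87, 84] -> max=87
step 7: append 73 -> window=[3, 83, 87, 84, 73] -> max=87
step 8: append 38 -> window=[83, 87, 84, 73, 38] -> max=87
step 9: append 74 -> window=[87, 84, 73, 38, 74] -> max=87
step 10: append 25 -> window=[84, 73, 38, 74, 25] -> max=84
step 11: append 94 -> window=[73, 38, 74, 25, 94] -> max=94
step 12: append 23 -> window=[38, 74, 25, 94, 23] -> max=94
step 13: append 86 -> window=[74, 25, 94, 23, 86] -> max=94
step 14: append 72 -> window=[25, 94, 23, 86, 72] -> max=94
step 15: append 61 -> window=[94, 23, 86, 72, 61] -> max=94
step 16: append 16 -> window=[23, 86, 72, 61, 16] -> max=86

Answer: 87 87 87 87 87 84 94 94 94 94 94 86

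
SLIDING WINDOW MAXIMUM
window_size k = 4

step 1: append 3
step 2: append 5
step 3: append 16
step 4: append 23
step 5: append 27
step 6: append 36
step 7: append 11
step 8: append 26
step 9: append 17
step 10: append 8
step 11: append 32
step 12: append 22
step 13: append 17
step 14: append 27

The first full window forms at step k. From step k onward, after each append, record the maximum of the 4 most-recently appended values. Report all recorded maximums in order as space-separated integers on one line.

Answer: 23 27 36 36 36 36 26 32 32 32 32

Derivation:
step 1: append 3 -> window=[3] (not full yet)
step 2: append 5 -> window=[3, 5] (not full yet)
step 3: append 16 -> window=[3, 5, 16] (not full yet)
step 4: append 23 -> window=[3, 5, 16, 23] -> max=23
step 5: append 27 -> window=[5, 16, 23, 27] -> max=27
step 6: append 36 -> window=[16, 23, 27, 36] -> max=36
step 7: append 11 -> window=[23, 27, 36, 11] -> max=36
step 8: append 26 -> window=[27, 36, 11, 26] -> max=36
step 9: append 17 -> window=[36, 11, 26, 17] -> max=36
step 10: append 8 -> window=[11, 26, 17, 8] -> max=26
step 11: append 32 -> window=[26, 17, 8, 32] -> max=32
step 12: append 22 -> window=[17, 8, 32, 22] -> max=32
step 13: append 17 -> window=[8, 32, 22, 17] -> max=32
step 14: append 27 -> window=[32, 22, 17, 27] -> max=32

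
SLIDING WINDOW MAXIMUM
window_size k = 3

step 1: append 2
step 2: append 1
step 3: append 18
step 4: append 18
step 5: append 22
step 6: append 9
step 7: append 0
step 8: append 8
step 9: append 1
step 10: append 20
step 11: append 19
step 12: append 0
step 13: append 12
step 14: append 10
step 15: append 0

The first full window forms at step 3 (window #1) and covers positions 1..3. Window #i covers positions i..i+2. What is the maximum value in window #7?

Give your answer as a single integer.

Answer: 8

Derivation:
step 1: append 2 -> window=[2] (not full yet)
step 2: append 1 -> window=[2, 1] (not full yet)
step 3: append 18 -> window=[2, 1, 18] -> max=18
step 4: append 18 -> window=[1, 18, 18] -> max=18
step 5: append 22 -> window=[18, 18, 22] -> max=22
step 6: append 9 -> window=[18, 22, 9] -> max=22
step 7: append 0 -> window=[22, 9, 0] -> max=22
step 8: append 8 -> window=[9, 0, 8] -> max=9
step 9: append 1 -> window=[0, 8, 1] -> max=8
Window #7 max = 8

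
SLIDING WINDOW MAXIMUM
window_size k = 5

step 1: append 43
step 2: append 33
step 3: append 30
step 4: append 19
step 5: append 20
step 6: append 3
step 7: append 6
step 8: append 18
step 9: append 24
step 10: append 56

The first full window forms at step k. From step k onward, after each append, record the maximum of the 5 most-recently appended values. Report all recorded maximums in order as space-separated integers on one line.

step 1: append 43 -> window=[43] (not full yet)
step 2: append 33 -> window=[43, 33] (not full yet)
step 3: append 30 -> window=[43, 33, 30] (not full yet)
step 4: append 19 -> window=[43, 33, 30, 19] (not full yet)
step 5: append 20 -> window=[43, 33, 30, 19, 20] -> max=43
step 6: append 3 -> window=[33, 30, 19, 20, 3] -> max=33
step 7: append 6 -> window=[30, 19, 20, 3, 6] -> max=30
step 8: append 18 -> window=[19, 20, 3, 6, 18] -> max=20
step 9: append 24 -> window=[20, 3, 6, 18, 24] -> max=24
step 10: append 56 -> window=[3, 6, 18, 24, 56] -> max=56

Answer: 43 33 30 20 24 56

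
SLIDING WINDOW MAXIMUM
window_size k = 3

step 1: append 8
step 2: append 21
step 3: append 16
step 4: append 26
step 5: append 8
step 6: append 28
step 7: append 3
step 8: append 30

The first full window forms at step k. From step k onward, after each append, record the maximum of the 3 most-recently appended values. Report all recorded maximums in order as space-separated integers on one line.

step 1: append 8 -> window=[8] (not full yet)
step 2: append 21 -> window=[8, 21] (not full yet)
step 3: append 16 -> window=[8, 21, 16] -> max=21
step 4: append 26 -> window=[21, 16, 26] -> max=26
step 5: append 8 -> window=[16, 26, 8] -> max=26
step 6: append 28 -> window=[26, 8, 28] -> max=28
step 7: append 3 -> window=[8, 28, 3] -> max=28
step 8: append 30 -> window=[28, 3, 30] -> max=30

Answer: 21 26 26 28 28 30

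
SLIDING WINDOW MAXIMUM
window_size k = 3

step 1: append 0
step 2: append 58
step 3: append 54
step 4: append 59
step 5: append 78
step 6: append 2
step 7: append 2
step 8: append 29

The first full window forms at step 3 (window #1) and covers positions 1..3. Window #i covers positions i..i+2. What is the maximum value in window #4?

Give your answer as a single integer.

Answer: 78

Derivation:
step 1: append 0 -> window=[0] (not full yet)
step 2: append 58 -> window=[0, 58] (not full yet)
step 3: append 54 -> window=[0, 58, 54] -> max=58
step 4: append 59 -> window=[58, 54, 59] -> max=59
step 5: append 78 -> window=[54, 59, 78] -> max=78
step 6: append 2 -> window=[59, 78, 2] -> max=78
Window #4 max = 78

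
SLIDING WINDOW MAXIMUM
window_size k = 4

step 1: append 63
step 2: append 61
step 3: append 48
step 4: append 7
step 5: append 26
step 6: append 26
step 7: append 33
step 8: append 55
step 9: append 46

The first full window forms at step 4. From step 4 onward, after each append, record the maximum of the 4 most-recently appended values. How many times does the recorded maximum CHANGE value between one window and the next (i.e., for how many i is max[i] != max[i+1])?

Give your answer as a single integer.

step 1: append 63 -> window=[63] (not full yet)
step 2: append 61 -> window=[63, 61] (not full yet)
step 3: append 48 -> window=[63, 61, 48] (not full yet)
step 4: append 7 -> window=[63, 61, 48, 7] -> max=63
step 5: append 26 -> window=[61, 48, 7, 26] -> max=61
step 6: append 26 -> window=[48, 7, 26, 26] -> max=48
step 7: append 33 -> window=[7, 26, 26, 33] -> max=33
step 8: append 55 -> window=[26, 26, 33, 55] -> max=55
step 9: append 46 -> window=[26, 33, 55, 46] -> max=55
Recorded maximums: 63 61 48 33 55 55
Changes between consecutive maximums: 4

Answer: 4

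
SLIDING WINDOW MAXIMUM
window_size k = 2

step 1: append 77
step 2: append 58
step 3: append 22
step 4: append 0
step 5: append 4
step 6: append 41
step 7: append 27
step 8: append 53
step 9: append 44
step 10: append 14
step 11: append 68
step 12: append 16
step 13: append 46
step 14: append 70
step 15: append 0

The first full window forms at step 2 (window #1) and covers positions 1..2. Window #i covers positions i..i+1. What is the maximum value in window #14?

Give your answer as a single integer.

step 1: append 77 -> window=[77] (not full yet)
step 2: append 58 -> window=[77, 58] -> max=77
step 3: append 22 -> window=[58, 22] -> max=58
step 4: append 0 -> window=[22, 0] -> max=22
step 5: append 4 -> window=[0, 4] -> max=4
step 6: append 41 -> window=[4, 41] -> max=41
step 7: append 27 -> window=[41, 27] -> max=41
step 8: append 53 -> window=[27, 53] -> max=53
step 9: append 44 -> window=[53, 44] -> max=53
step 10: append 14 -> window=[44, 14] -> max=44
step 11: append 68 -> window=[14, 68] -> max=68
step 12: append 16 -> window=[68, 16] -> max=68
step 13: append 46 -> window=[16, 46] -> max=46
step 14: append 70 -> window=[46, 70] -> max=70
step 15: append 0 -> window=[70, 0] -> max=70
Window #14 max = 70

Answer: 70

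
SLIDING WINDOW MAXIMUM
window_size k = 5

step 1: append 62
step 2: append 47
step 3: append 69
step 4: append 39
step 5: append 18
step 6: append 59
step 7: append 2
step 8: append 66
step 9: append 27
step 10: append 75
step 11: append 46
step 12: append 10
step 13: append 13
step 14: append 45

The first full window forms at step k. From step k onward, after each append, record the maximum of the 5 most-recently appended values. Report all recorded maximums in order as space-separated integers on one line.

Answer: 69 69 69 66 66 75 75 75 75 75

Derivation:
step 1: append 62 -> window=[62] (not full yet)
step 2: append 47 -> window=[62, 47] (not full yet)
step 3: append 69 -> window=[62, 47, 69] (not full yet)
step 4: append 39 -> window=[62, 47, 69, 39] (not full yet)
step 5: append 18 -> window=[62, 47, 69, 39, 18] -> max=69
step 6: append 59 -> window=[47, 69, 39, 18, 59] -> max=69
step 7: append 2 -> window=[69, 39, 18, 59, 2] -> max=69
step 8: append 66 -> window=[39, 18, 59, 2, 66] -> max=66
step 9: append 27 -> window=[18, 59, 2, 66, 27] -> max=66
step 10: append 75 -> window=[59, 2, 66, 27, 75] -> max=75
step 11: append 46 -> window=[2, 66, 27, 75, 46] -> max=75
step 12: append 10 -> window=[66, 27, 75, 46, 10] -> max=75
step 13: append 13 -> window=[27, 75, 46, 10, 13] -> max=75
step 14: append 45 -> window=[75, 46, 10, 13, 45] -> max=75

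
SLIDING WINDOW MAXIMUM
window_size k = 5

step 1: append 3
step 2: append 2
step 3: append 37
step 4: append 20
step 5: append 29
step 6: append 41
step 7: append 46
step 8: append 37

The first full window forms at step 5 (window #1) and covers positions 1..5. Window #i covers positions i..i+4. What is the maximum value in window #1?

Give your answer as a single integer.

step 1: append 3 -> window=[3] (not full yet)
step 2: append 2 -> window=[3, 2] (not full yet)
step 3: append 37 -> window=[3, 2, 37] (not full yet)
step 4: append 20 -> window=[3, 2, 37, 20] (not full yet)
step 5: append 29 -> window=[3, 2, 37, 20, 29] -> max=37
Window #1 max = 37

Answer: 37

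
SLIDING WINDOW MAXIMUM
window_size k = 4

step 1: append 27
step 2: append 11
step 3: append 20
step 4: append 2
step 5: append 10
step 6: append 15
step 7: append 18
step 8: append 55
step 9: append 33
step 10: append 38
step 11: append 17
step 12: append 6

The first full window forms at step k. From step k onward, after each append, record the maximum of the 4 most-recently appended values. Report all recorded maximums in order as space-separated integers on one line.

step 1: append 27 -> window=[27] (not full yet)
step 2: append 11 -> window=[27, 11] (not full yet)
step 3: append 20 -> window=[27, 11, 20] (not full yet)
step 4: append 2 -> window=[27, 11, 20, 2] -> max=27
step 5: append 10 -> window=[11, 20, 2, 10] -> max=20
step 6: append 15 -> window=[20, 2, 10, 15] -> max=20
step 7: append 18 -> window=[2, 10, 15, 18] -> max=18
step 8: append 55 -> window=[10, 15, 18, 55] -> max=55
step 9: append 33 -> window=[15, 18, 55, 33] -> max=55
step 10: append 38 -> window=[18, 55, 33, 38] -> max=55
step 11: append 17 -> window=[55, 33, 38, 17] -> max=55
step 12: append 6 -> window=[33, 38, 17, 6] -> max=38

Answer: 27 20 20 18 55 55 55 55 38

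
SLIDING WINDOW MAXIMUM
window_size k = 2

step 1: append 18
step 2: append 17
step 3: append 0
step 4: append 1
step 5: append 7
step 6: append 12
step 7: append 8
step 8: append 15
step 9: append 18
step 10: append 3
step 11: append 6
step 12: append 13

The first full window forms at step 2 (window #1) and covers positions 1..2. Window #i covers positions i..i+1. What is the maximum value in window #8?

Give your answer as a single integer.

Answer: 18

Derivation:
step 1: append 18 -> window=[18] (not full yet)
step 2: append 17 -> window=[18, 17] -> max=18
step 3: append 0 -> window=[17, 0] -> max=17
step 4: append 1 -> window=[0, 1] -> max=1
step 5: append 7 -> window=[1, 7] -> max=7
step 6: append 12 -> window=[7, 12] -> max=12
step 7: append 8 -> window=[12, 8] -> max=12
step 8: append 15 -> window=[8, 15] -> max=15
step 9: append 18 -> window=[15, 18] -> max=18
Window #8 max = 18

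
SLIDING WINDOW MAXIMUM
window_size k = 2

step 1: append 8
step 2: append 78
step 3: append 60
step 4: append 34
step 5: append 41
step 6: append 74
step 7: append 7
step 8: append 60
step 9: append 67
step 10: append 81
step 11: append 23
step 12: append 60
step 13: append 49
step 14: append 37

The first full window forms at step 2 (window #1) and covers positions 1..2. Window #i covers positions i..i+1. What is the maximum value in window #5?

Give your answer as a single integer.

Answer: 74

Derivation:
step 1: append 8 -> window=[8] (not full yet)
step 2: append 78 -> window=[8, 78] -> max=78
step 3: append 60 -> window=[78, 60] -> max=78
step 4: append 34 -> window=[60, 34] -> max=60
step 5: append 41 -> window=[34, 41] -> max=41
step 6: append 74 -> window=[41, 74] -> max=74
Window #5 max = 74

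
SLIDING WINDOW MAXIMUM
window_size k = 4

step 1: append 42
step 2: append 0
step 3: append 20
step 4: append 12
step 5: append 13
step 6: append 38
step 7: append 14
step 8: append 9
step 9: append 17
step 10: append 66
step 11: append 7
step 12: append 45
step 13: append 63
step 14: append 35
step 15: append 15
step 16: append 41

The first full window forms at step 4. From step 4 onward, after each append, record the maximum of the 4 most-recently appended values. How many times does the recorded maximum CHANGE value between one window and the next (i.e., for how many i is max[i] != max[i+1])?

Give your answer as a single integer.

Answer: 4

Derivation:
step 1: append 42 -> window=[42] (not full yet)
step 2: append 0 -> window=[42, 0] (not full yet)
step 3: append 20 -> window=[42, 0, 20] (not full yet)
step 4: append 12 -> window=[42, 0, 20, 12] -> max=42
step 5: append 13 -> window=[0, 20, 12, 13] -> max=20
step 6: append 38 -> window=[20, 12, 13, 38] -> max=38
step 7: append 14 -> window=[12, 13, 38, 14] -> max=38
step 8: append 9 -> window=[13, 38, 14, 9] -> max=38
step 9: append 17 -> window=[38, 14, 9, 17] -> max=38
step 10: append 66 -> window=[14, 9, 17, 66] -> max=66
step 11: append 7 -> window=[9, 17, 66, 7] -> max=66
step 12: append 45 -> window=[17, 66, 7, 45] -> max=66
step 13: append 63 -> window=[66, 7, 45, 63] -> max=66
step 14: append 35 -> window=[7, 45, 63, 35] -> max=63
step 15: append 15 -> window=[45, 63, 35, 15] -> max=63
step 16: append 41 -> window=[63, 35, 15, 41] -> max=63
Recorded maximums: 42 20 38 38 38 38 66 66 66 66 63 63 63
Changes between consecutive maximums: 4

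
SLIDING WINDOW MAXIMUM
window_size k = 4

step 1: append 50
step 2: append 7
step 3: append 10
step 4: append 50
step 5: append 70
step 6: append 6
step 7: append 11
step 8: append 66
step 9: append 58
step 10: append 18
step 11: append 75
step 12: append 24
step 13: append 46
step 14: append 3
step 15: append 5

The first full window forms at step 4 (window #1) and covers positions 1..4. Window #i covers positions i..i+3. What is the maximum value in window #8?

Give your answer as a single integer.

Answer: 75

Derivation:
step 1: append 50 -> window=[50] (not full yet)
step 2: append 7 -> window=[50, 7] (not full yet)
step 3: append 10 -> window=[50, 7, 10] (not full yet)
step 4: append 50 -> window=[50, 7, 10, 50] -> max=50
step 5: append 70 -> window=[7, 10, 50, 70] -> max=70
step 6: append 6 -> window=[10, 50, 70, 6] -> max=70
step 7: append 11 -> window=[50, 70, 6, 11] -> max=70
step 8: append 66 -> window=[70, 6, 11, 66] -> max=70
step 9: append 58 -> window=[6, 11, 66, 58] -> max=66
step 10: append 18 -> window=[11, 66, 58, 18] -> max=66
step 11: append 75 -> window=[66, 58, 18, 75] -> max=75
Window #8 max = 75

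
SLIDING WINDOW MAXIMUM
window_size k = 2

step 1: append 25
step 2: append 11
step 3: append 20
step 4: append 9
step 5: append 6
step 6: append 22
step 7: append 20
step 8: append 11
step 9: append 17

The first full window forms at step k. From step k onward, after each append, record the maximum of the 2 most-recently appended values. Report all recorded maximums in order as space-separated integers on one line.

step 1: append 25 -> window=[25] (not full yet)
step 2: append 11 -> window=[25, 11] -> max=25
step 3: append 20 -> window=[11, 20] -> max=20
step 4: append 9 -> window=[20, 9] -> max=20
step 5: append 6 -> window=[9, 6] -> max=9
step 6: append 22 -> window=[6, 22] -> max=22
step 7: append 20 -> window=[22, 20] -> max=22
step 8: append 11 -> window=[20, 11] -> max=20
step 9: append 17 -> window=[11, 17] -> max=17

Answer: 25 20 20 9 22 22 20 17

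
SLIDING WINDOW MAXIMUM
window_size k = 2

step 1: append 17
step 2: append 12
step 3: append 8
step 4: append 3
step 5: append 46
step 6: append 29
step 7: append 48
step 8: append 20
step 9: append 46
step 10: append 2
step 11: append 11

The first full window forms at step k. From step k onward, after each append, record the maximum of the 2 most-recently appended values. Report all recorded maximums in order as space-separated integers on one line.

step 1: append 17 -> window=[17] (not full yet)
step 2: append 12 -> window=[17, 12] -> max=17
step 3: append 8 -> window=[12, 8] -> max=12
step 4: append 3 -> window=[8, 3] -> max=8
step 5: append 46 -> window=[3, 46] -> max=46
step 6: append 29 -> window=[46, 29] -> max=46
step 7: append 48 -> window=[29, 48] -> max=48
step 8: append 20 -> window=[48, 20] -> max=48
step 9: append 46 -> window=[20, 46] -> max=46
step 10: append 2 -> window=[46, 2] -> max=46
step 11: append 11 -> window=[2, 11] -> max=11

Answer: 17 12 8 46 46 48 48 46 46 11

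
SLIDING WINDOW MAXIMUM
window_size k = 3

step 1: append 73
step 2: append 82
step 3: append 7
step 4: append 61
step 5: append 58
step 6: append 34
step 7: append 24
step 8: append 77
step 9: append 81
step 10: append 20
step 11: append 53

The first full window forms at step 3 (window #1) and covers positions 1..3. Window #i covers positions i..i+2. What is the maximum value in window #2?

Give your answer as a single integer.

step 1: append 73 -> window=[73] (not full yet)
step 2: append 82 -> window=[73, 82] (not full yet)
step 3: append 7 -> window=[73, 82, 7] -> max=82
step 4: append 61 -> window=[82, 7, 61] -> max=82
Window #2 max = 82

Answer: 82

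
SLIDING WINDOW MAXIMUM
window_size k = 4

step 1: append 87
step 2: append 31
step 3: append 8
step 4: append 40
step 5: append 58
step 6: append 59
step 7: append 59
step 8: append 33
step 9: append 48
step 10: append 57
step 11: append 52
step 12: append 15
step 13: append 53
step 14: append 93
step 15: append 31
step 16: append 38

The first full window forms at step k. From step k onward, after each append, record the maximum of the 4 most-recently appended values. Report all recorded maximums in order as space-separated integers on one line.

step 1: append 87 -> window=[87] (not full yet)
step 2: append 31 -> window=[87, 31] (not full yet)
step 3: append 8 -> window=[87, 31, 8] (not full yet)
step 4: append 40 -> window=[87, 31, 8, 40] -> max=87
step 5: append 58 -> window=[31, 8, 40, 58] -> max=58
step 6: append 59 -> window=[8, 40, 58, 59] -> max=59
step 7: append 59 -> window=[40, 58, 59, 59] -> max=59
step 8: append 33 -> window=[58, 59, 59, 33] -> max=59
step 9: append 48 -> window=[59, 59, 33, 48] -> max=59
step 10: append 57 -> window=[59, 33, 48, 57] -> max=59
step 11: append 52 -> window=[33, 48, 57, 52] -> max=57
step 12: append 15 -> window=[48, 57, 52, 15] -> max=57
step 13: append 53 -> window=[57, 52, 15, 53] -> max=57
step 14: append 93 -> window=[52, 15, 53, 93] -> max=93
step 15: append 31 -> window=[15, 53, 93, 31] -> max=93
step 16: append 38 -> window=[53, 93, 31, 38] -> max=93

Answer: 87 58 59 59 59 59 59 57 57 57 93 93 93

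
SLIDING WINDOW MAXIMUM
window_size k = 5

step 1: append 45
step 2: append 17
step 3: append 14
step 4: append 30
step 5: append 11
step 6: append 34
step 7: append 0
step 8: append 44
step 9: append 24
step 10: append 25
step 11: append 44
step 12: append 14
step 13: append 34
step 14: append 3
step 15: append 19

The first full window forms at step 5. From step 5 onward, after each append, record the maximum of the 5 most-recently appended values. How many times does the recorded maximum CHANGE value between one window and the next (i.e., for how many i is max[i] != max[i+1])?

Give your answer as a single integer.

step 1: append 45 -> window=[45] (not full yet)
step 2: append 17 -> window=[45, 17] (not full yet)
step 3: append 14 -> window=[45, 17, 14] (not full yet)
step 4: append 30 -> window=[45, 17, 14, 30] (not full yet)
step 5: append 11 -> window=[45, 17, 14, 30, 11] -> max=45
step 6: append 34 -> window=[17, 14, 30, 11, 34] -> max=34
step 7: append 0 -> window=[14, 30, 11, 34, 0] -> max=34
step 8: append 44 -> window=[30, 11, 34, 0, 44] -> max=44
step 9: append 24 -> window=[11, 34, 0, 44, 24] -> max=44
step 10: append 25 -> window=[34, 0, 44, 24, 25] -> max=44
step 11: append 44 -> window=[0, 44, 24, 25, 44] -> max=44
step 12: append 14 -> window=[44, 24, 25, 44, 14] -> max=44
step 13: append 34 -> window=[24, 25, 44, 14, 34] -> max=44
step 14: append 3 -> window=[25, 44, 14, 34, 3] -> max=44
step 15: append 19 -> window=[44, 14, 34, 3, 19] -> max=44
Recorded maximums: 45 34 34 44 44 44 44 44 44 44 44
Changes between consecutive maximums: 2

Answer: 2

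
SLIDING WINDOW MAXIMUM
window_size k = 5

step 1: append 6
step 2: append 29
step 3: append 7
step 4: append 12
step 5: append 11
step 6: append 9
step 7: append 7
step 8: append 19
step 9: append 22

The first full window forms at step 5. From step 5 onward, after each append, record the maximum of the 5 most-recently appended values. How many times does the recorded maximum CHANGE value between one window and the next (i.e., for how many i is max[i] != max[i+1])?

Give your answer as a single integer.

Answer: 3

Derivation:
step 1: append 6 -> window=[6] (not full yet)
step 2: append 29 -> window=[6, 29] (not full yet)
step 3: append 7 -> window=[6, 29, 7] (not full yet)
step 4: append 12 -> window=[6, 29, 7, 12] (not full yet)
step 5: append 11 -> window=[6, 29, 7, 12, 11] -> max=29
step 6: append 9 -> window=[29, 7, 12, 11, 9] -> max=29
step 7: append 7 -> window=[7, 12, 11, 9, 7] -> max=12
step 8: append 19 -> window=[12, 11, 9, 7, 19] -> max=19
step 9: append 22 -> window=[11, 9, 7, 19, 22] -> max=22
Recorded maximums: 29 29 12 19 22
Changes between consecutive maximums: 3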